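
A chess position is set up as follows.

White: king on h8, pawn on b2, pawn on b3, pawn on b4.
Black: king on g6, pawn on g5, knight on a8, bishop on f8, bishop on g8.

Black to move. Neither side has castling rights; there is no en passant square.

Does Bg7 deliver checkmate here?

After Bg7: white king on h8; in check: yes, from the black bishop on g7.
White has 1 legal reply: Kxg8.
In check but a legal move exists → not checkmate.

no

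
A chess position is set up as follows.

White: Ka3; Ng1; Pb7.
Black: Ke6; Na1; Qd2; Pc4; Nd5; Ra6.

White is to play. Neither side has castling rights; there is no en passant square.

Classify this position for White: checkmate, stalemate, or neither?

checkmate

White to move; white king on a3.
In check: yes, from the black rook on a6.
King squares — a2: attacked by Qd2; b2: attacked by Qd2; b3: attacked by Na1; a4: attacked by Ra6; b4: attacked by Qd2.
Legal moves for White: none.
In check with no legal moves → checkmate.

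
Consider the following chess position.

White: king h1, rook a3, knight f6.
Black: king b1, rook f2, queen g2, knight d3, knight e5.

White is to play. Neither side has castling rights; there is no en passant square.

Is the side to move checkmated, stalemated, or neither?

checkmate

White to move; white king on h1.
In check: yes, from the black queen on g2.
King squares — g1: attacked by Qg2; g2: attacked by Rf2; h2: attacked by Qg2.
Legal moves for White: none.
In check with no legal moves → checkmate.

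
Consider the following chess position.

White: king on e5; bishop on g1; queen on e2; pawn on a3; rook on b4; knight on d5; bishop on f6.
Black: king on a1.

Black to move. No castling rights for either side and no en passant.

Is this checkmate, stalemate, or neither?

stalemate

Black to move; black king on a1.
In check: no.
King squares — b1: attacked by Rb4; a2: attacked by Qe2; b2: attacked by Qe2.
Legal moves for Black: none.
Not in check and no legal moves → stalemate.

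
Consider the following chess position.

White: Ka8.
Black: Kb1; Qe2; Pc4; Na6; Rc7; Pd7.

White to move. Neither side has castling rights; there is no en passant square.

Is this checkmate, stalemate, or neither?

White to move; white king on a8.
In check: no.
King squares — a7: attacked by Rc7; b7: attacked by Rc7; b8: attacked by Na6.
Legal moves for White: none.
Not in check and no legal moves → stalemate.

stalemate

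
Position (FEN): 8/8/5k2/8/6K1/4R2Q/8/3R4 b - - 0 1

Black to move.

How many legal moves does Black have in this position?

Black to move; king on f6.
In check: no.
Legal moves: Kg7, Kf7, Kg6.
Count: 3.

3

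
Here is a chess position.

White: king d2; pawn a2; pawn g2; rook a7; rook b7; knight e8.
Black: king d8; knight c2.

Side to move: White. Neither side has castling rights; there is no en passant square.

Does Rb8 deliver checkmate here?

yes

After Rb8: black king on d8; in check: yes, from the white rook on b8.
King squares — c7: attacked by Ra7; d7: attacked by Ra7; e7: attacked by Ra7; c8: attacked by Rb8; e8: attacked by Rb8.
Black has no legal moves → checkmate.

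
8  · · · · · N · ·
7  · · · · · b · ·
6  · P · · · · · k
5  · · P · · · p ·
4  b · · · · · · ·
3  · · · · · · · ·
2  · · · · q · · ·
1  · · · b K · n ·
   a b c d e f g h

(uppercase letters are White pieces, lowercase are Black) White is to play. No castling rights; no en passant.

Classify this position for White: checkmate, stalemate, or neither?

checkmate

White to move; white king on e1.
In check: yes, from the black queen on e2.
King squares — d1: attacked by Qe2; f1: attacked by Qe2; d2: attacked by Qe2; e2: attacked by Bd1; f2: attacked by Qe2.
Legal moves for White: none.
In check with no legal moves → checkmate.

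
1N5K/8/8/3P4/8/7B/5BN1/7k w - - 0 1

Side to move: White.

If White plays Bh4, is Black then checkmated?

After Bh4: black king on h1; in check: no.
Black is not in check, so this cannot be checkmate.

no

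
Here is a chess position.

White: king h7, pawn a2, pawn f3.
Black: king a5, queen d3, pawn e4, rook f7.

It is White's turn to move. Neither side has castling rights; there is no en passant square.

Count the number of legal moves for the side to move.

White to move; king on h7.
In check: yes, from the black rook on f7.
Legal moves: Kh8, Kg8, Kh6, Kg6.
Count: 4.

4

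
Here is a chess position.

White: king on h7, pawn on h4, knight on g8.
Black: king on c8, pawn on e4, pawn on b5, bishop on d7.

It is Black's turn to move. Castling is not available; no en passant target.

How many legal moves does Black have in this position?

12

Black to move; king on c8.
In check: no.
Legal moves: Kd8, Kb8, Kc7, Kb7, Be8, Be6, Bc6, Bf5+, Bg4, Bh3, b4, e3.
Count: 12.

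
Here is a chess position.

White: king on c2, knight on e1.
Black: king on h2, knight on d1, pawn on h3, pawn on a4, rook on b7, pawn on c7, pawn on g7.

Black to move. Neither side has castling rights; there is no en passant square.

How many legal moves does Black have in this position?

20

Black to move; king on h2.
In check: no.
Legal moves: Rb8, Ra7, Rb6, Rb5, Rb4, Rb3, Rb2+, Rb1, Kg3, Kh1, Kg1, Ne3+, Nc3, Nf2, Nb2, g6, c6, a3, g5, c5.
Count: 20.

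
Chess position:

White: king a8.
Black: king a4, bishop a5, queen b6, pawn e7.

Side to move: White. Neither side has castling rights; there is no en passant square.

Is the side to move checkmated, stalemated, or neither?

White to move; white king on a8.
In check: no.
King squares — a7: attacked by Qb6; b7: attacked by Qb6; b8: attacked by Qb6.
Legal moves for White: none.
Not in check and no legal moves → stalemate.

stalemate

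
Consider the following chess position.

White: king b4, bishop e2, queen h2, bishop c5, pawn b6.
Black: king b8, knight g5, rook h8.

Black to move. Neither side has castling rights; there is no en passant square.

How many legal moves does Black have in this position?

4

Black to move; king on b8.
In check: yes, from the white queen on h2.
Legal moves: Kc8, Ka8, Kb7, Rxh2.
Count: 4.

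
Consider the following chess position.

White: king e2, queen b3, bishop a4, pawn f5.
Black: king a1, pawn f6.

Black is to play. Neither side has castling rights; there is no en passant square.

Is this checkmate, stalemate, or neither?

Black to move; black king on a1.
In check: no.
King squares — b1: attacked by Qb3; a2: attacked by Qb3; b2: attacked by Qb3.
Legal moves for Black: none.
Not in check and no legal moves → stalemate.

stalemate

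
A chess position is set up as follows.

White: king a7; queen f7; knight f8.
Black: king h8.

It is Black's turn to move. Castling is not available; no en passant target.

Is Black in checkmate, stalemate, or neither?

stalemate

Black to move; black king on h8.
In check: no.
King squares — g7: attacked by Qf7; h7: attacked by Qf7; g8: attacked by Qf7.
Legal moves for Black: none.
Not in check and no legal moves → stalemate.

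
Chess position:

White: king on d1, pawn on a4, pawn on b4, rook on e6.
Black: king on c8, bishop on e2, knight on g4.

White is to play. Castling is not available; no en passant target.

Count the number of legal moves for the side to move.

6

White to move; king on d1.
In check: yes, from the black bishop on e2.
Legal moves: Kxe2, Kd2, Kc2, Ke1, Kc1, Rxe2.
Count: 6.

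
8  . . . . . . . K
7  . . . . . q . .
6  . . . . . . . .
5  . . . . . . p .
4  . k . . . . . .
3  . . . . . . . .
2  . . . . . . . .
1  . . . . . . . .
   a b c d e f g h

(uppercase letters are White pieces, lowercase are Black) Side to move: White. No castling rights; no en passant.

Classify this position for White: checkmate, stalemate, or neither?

White to move; white king on h8.
In check: no.
King squares — g7: attacked by Qf7; h7: attacked by Qf7; g8: attacked by Qf7.
Legal moves for White: none.
Not in check and no legal moves → stalemate.

stalemate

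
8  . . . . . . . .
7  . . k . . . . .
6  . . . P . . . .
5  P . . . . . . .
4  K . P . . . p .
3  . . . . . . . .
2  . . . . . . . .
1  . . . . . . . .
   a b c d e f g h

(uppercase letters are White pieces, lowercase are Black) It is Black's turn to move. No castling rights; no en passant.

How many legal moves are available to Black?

Black to move; king on c7.
In check: yes, from the white pawn on d6.
Legal moves: Kd8, Kc8, Kb8, Kd7, Kb7, Kxd6, Kc6.
Count: 7.

7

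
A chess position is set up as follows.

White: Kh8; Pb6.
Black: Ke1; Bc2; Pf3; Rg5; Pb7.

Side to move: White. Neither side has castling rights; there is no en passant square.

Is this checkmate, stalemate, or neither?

stalemate

White to move; white king on h8.
In check: no.
King squares — g7: attacked by Rg5; h7: attacked by Bc2; g8: attacked by Rg5.
Legal moves for White: none.
Not in check and no legal moves → stalemate.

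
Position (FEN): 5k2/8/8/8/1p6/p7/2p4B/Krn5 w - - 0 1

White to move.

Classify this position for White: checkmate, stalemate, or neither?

checkmate

White to move; white king on a1.
In check: yes, from the black rook on b1.
King squares — b1: attacked by Pc2; a2: attacked by Nc1; b2: attacked by Rb1.
Legal moves for White: none.
In check with no legal moves → checkmate.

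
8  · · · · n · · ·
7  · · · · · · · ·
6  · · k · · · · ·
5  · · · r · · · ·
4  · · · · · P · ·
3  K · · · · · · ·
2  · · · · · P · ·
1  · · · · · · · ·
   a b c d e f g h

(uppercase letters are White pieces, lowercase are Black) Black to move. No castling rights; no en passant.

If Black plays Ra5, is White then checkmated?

After Ra5: white king on a3; in check: yes, from the black rook on a5.
White has 3 legal replies: Kb4, Kb3, Kb2.
In check but a legal move exists → not checkmate.

no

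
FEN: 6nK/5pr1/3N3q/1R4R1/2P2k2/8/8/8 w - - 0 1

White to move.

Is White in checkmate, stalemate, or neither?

checkmate

White to move; white king on h8.
In check: yes, from the black queen on h6.
King squares — g7: attacked by Qh6; h7: attacked by Qh6; g8: attacked by Rg7.
Legal moves for White: none.
In check with no legal moves → checkmate.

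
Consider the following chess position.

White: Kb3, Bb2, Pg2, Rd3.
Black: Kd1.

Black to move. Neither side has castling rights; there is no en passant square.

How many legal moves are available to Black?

2

Black to move; king on d1.
In check: yes, from the white rook on d3.
Legal moves: Ke2, Ke1.
Count: 2.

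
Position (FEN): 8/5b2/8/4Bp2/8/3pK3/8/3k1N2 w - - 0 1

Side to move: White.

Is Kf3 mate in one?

no

After Kf3: black king on d1; in check: no.
Black is not in check, so this cannot be checkmate.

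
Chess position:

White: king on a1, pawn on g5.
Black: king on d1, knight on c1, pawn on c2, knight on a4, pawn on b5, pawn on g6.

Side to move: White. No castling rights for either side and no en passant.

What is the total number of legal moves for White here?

0

White to move; king on a1.
In check: no.
Legal moves: none.
Count: 0.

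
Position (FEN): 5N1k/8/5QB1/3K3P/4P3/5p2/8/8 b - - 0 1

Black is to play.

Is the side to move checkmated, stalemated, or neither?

Black to move; black king on h8.
In check: yes, from the white queen on f6.
Legal moves for Black: Kg8.
Black is in check but has 1 legal move → neither.

neither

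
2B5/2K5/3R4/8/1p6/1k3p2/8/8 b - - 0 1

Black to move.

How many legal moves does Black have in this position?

Black to move; king on b3.
In check: no.
Legal moves: Kc4, Ka4, Kc3, Ka3, Kc2, Kb2, Ka2, f2.
Count: 8.

8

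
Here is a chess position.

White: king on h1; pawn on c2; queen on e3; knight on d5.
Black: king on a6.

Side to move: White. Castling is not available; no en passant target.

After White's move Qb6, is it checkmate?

yes

After Qb6: black king on a6; in check: yes, from the white queen on b6.
King squares — a5: attacked by Qb6; b5: attacked by Qb6; b6: attacked by Nd5; a7: attacked by Qb6; b7: attacked by Qb6.
Black has no legal moves → checkmate.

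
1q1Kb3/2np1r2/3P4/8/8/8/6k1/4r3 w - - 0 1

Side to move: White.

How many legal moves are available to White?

White to move; king on d8.
In check: yes, from the black queen on b8.
Legal moves: none.
Count: 0.

0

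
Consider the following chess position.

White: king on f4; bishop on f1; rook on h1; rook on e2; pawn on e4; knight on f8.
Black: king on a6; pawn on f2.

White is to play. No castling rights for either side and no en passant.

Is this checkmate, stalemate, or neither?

White to move; white king on f4.
In check: no.
Legal moves for White include: Nh7, Nd7, Ng6, Ne6, Kg5, Kf5, Ke5, Kg4, Kg3, Kf3, Ke3, Re3+, Rxf2+, Rd2+, Rc2+, Rb2+, Ra2+, Re1+, ... (list truncated; more exist).
White has legal moves and is not in check → neither.

neither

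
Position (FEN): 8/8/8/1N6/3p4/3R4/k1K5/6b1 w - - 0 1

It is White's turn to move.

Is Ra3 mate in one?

After Ra3: black king on a2; in check: yes, from the white rook on a3.
King squares — a1: attacked by Ra3; b1: attacked by Kc2; b2: attacked by Kc2; a3: attacked by Nb5; b3: attacked by Kc2.
Black has no legal moves → checkmate.

yes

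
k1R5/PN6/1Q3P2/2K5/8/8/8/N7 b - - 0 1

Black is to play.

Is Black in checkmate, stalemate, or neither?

checkmate

Black to move; black king on a8.
In check: yes, from the white rook on c8.
King squares — a7: attacked by Qb6; b7: attacked by Qb6; b8: attacked by Pa7.
Legal moves for Black: none.
In check with no legal moves → checkmate.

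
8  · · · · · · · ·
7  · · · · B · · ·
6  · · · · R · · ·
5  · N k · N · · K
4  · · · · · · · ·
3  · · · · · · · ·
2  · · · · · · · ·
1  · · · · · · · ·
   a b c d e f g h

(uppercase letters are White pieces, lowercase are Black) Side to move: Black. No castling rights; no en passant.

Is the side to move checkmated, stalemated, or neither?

neither

Black to move; black king on c5.
In check: yes, from the white bishop on e7.
Legal moves for Black: Kd5, Kxb5.
Black is in check but has 2 legal moves → neither.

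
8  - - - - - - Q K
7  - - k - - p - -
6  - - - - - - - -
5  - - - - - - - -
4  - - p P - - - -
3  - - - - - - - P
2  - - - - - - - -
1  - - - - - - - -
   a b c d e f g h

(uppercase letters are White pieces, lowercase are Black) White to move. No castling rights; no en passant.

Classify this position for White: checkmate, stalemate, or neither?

neither

White to move; white king on h8.
In check: no.
Legal moves for White include: Kh7, Kg7, Qf8, Qe8, Qd8+, Qc8+, Qb8+, Qa8, Qh7, Qg7, Qxf7+, Qg6, Qg5, Qg4, Qg3+, Qg2, Qg1, d5, ... (list truncated; more exist).
White has legal moves and is not in check → neither.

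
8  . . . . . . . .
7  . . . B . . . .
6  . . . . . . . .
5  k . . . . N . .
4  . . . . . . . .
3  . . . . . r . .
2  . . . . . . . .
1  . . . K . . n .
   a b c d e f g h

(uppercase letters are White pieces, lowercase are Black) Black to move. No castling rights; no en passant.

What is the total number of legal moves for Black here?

16

Black to move; king on a5.
In check: no.
Legal moves: Kb6, Ka6, Kb4, Rxf5, Rf4, Rh3, Rg3, Re3, Rd3+, Rc3, Rb3, Ra3, Rf2, Rf1+, Nh3, Ne2.
Count: 16.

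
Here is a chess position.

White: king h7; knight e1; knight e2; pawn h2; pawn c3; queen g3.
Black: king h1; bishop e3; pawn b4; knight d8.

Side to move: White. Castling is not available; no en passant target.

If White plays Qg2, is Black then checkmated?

yes

After Qg2: black king on h1; in check: yes, from the white queen on g2.
King squares — g1: attacked by Ne2; g2: attacked by Ne1; h2: attacked by Qg2.
Black has no legal moves → checkmate.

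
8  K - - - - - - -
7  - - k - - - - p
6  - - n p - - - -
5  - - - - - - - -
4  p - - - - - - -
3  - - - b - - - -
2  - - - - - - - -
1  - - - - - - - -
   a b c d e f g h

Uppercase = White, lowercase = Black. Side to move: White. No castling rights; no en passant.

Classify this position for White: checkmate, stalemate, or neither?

stalemate

White to move; white king on a8.
In check: no.
King squares — a7: attacked by Nc6; b7: attacked by Kc7; b8: attacked by Nc6.
Legal moves for White: none.
Not in check and no legal moves → stalemate.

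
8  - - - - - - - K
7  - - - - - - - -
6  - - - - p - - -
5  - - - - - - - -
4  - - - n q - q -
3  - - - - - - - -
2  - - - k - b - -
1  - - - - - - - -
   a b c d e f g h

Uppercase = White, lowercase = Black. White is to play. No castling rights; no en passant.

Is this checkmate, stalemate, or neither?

White to move; white king on h8.
In check: no.
King squares — g7: attacked by Qg4; h7: attacked by Qe4; g8: attacked by Qg4.
Legal moves for White: none.
Not in check and no legal moves → stalemate.

stalemate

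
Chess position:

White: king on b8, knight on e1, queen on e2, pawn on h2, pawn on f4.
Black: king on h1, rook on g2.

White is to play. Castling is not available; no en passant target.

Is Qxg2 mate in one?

After Qxg2: black king on h1; in check: yes, from the white queen on g2.
King squares — g1: attacked by Qg2; g2: attacked by Ne1; h2: attacked by Qg2.
Black has no legal moves → checkmate.

yes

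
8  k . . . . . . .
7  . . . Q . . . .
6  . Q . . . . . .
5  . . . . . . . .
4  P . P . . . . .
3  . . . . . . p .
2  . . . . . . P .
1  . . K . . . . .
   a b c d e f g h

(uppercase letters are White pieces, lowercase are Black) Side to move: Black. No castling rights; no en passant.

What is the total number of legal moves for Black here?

0

Black to move; king on a8.
In check: no.
Legal moves: none.
Count: 0.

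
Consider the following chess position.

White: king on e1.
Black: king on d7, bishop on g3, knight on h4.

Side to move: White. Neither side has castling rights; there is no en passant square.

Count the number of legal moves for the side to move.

4

White to move; king on e1.
In check: yes, from the black bishop on g3.
Legal moves: Ke2, Kd2, Kf1, Kd1.
Count: 4.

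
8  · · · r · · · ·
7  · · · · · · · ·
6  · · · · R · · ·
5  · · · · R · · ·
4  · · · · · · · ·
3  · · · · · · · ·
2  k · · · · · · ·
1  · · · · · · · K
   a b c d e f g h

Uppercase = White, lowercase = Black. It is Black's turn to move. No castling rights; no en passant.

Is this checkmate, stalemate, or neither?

Black to move; black king on a2.
In check: no.
Legal moves for Black include: Rh8+, Rg8, Rf8, Re8, Rc8, Rb8, Ra8, Rd7, Rd6, Rd5, Rd4, Rd3, Rd2, Rd1+, Kb3, Ka3, Kb2, Kb1, ... (list truncated; more exist).
Black has legal moves and is not in check → neither.

neither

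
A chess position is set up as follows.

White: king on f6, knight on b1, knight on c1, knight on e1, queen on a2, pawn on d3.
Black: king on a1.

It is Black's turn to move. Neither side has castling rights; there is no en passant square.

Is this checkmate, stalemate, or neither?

Black to move; black king on a1.
In check: yes, from the white queen on a2.
King squares — b1: attacked by Qa2; a2: attacked by Nc1; b2: attacked by Qa2.
Legal moves for Black: none.
In check with no legal moves → checkmate.

checkmate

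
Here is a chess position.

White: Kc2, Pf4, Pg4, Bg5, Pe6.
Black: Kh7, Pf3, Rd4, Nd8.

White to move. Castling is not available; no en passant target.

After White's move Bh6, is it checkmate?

no

After Bh6: black king on h7; in check: no.
Black is not in check, so this cannot be checkmate.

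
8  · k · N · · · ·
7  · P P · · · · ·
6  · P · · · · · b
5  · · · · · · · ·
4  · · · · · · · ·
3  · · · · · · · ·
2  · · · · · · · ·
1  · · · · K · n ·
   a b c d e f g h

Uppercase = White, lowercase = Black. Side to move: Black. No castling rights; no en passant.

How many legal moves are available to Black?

0

Black to move; king on b8.
In check: yes, from the white pawn on c7.
Legal moves: none.
Count: 0.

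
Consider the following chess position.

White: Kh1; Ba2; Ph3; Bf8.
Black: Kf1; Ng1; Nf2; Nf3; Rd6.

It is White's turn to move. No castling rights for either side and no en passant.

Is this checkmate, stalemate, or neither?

checkmate

White to move; white king on h1.
In check: yes, from the black knight on f2.
King squares — g1: attacked by Kf1; g2: attacked by Kf1; h2: attacked by Nf3.
Legal moves for White: none.
In check with no legal moves → checkmate.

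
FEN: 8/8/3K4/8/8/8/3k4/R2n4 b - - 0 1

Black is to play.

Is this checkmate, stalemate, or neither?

neither

Black to move; black king on d2.
In check: no.
Legal moves for Black: Ke3, Kd3, Kc3, Ke2, Kc2, Ke1, Ne3, Nc3, Nf2, Nb2.
Black has 10 legal moves and is not in check → neither.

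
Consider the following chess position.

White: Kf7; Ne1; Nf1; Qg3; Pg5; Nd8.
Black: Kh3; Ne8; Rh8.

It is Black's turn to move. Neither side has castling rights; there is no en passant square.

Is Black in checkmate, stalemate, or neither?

Black to move; black king on h3.
In check: yes, from the white queen on g3.
King squares — g2: attacked by Ne1; h2: attacked by Nf1; g3: attacked by Nf1; g4: attacked by Qg3; h4: attacked by Qg3.
Legal moves for Black: none.
In check with no legal moves → checkmate.

checkmate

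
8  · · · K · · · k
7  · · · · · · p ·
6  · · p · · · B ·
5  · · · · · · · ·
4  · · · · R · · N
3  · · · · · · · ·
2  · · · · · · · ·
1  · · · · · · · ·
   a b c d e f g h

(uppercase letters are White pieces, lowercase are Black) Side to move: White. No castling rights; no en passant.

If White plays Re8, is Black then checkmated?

After Re8: black king on h8; in check: yes, from the white rook on e8.
King squares — g7: own pawn; h7: attacked by Bg6; g8: attacked by Re8.
Black has no legal moves → checkmate.

yes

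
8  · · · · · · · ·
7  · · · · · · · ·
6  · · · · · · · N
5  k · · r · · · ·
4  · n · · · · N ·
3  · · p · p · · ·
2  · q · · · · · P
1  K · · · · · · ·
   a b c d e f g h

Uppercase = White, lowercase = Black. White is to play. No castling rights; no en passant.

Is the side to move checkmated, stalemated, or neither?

checkmate

White to move; white king on a1.
In check: yes, from the black queen on b2.
King squares — b1: attacked by Qb2; a2: attacked by Qb2; b2: attacked by Pc3.
Legal moves for White: none.
In check with no legal moves → checkmate.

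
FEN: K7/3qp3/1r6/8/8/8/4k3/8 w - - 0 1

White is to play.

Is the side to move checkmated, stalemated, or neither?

White to move; white king on a8.
In check: no.
King squares — a7: attacked by Qd7; b7: attacked by Rb6; b8: attacked by Rb6.
Legal moves for White: none.
Not in check and no legal moves → stalemate.

stalemate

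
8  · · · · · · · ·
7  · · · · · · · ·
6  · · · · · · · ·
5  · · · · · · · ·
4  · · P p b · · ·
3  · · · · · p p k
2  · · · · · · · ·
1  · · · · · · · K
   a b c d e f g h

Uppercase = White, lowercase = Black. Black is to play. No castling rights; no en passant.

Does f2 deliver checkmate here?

yes

After f2: white king on h1; in check: yes, from the black bishop on e4.
King squares — g1: attacked by Pf2; g2: attacked by Kh3; h2: attacked by Pg3.
White has no legal moves → checkmate.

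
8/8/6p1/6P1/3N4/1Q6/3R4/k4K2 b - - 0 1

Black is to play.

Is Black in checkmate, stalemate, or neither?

stalemate

Black to move; black king on a1.
In check: no.
King squares — b1: attacked by Qb3; a2: attacked by Rd2; b2: attacked by Rd2.
Legal moves for Black: none.
Not in check and no legal moves → stalemate.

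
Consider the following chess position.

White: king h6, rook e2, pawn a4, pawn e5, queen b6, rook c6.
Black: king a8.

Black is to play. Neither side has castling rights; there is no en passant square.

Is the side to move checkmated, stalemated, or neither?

stalemate

Black to move; black king on a8.
In check: no.
King squares — a7: attacked by Qb6; b7: attacked by Qb6; b8: attacked by Qb6.
Legal moves for Black: none.
Not in check and no legal moves → stalemate.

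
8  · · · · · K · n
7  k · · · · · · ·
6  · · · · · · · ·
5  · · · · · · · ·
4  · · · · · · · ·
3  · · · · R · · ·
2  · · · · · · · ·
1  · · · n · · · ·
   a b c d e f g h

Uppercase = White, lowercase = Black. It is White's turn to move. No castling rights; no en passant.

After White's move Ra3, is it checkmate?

After Ra3: black king on a7; in check: yes, from the white rook on a3.
Black has 3 legal replies: Kb8, Kb7, Kb6.
In check but a legal move exists → not checkmate.

no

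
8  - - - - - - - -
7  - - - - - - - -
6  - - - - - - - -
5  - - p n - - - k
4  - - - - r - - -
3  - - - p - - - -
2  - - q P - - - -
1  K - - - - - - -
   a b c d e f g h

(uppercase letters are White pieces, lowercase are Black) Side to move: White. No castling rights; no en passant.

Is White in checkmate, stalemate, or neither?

White to move; white king on a1.
In check: no.
King squares — b1: attacked by Qc2; a2: attacked by Qc2; b2: attacked by Qc2.
Legal moves for White: none.
Not in check and no legal moves → stalemate.

stalemate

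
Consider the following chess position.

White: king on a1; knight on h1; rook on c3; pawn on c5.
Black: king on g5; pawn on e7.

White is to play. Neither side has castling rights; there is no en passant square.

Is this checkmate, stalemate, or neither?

White to move; white king on a1.
In check: no.
Legal moves for White: Rc4, Rh3, Rg3+, Rf3, Re3, Rd3, Rb3, Ra3, Rc2, Rc1, Ng3, Nf2, Kb2, Ka2, Kb1, c6.
White has 16 legal moves and is not in check → neither.

neither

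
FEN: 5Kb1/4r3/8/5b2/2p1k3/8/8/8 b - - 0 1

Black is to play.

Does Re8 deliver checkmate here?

After Re8: white king on f8; in check: yes, from the black rook on e8.
White has 2 legal replies: Kxe8, Kg7.
In check but a legal move exists → not checkmate.

no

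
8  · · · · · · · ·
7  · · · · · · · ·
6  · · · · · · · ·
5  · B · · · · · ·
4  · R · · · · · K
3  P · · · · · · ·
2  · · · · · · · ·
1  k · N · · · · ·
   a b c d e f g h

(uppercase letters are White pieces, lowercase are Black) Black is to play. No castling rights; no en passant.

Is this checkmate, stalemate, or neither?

stalemate

Black to move; black king on a1.
In check: no.
King squares — b1: attacked by Rb4; a2: attacked by Nc1; b2: attacked by Rb4.
Legal moves for Black: none.
Not in check and no legal moves → stalemate.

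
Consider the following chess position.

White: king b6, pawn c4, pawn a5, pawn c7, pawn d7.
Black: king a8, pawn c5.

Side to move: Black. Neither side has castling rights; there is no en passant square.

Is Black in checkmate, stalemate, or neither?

Black to move; black king on a8.
In check: no.
King squares — a7: attacked by Kb6; b7: attacked by Kb6; b8: attacked by Pc7.
Legal moves for Black: none.
Not in check and no legal moves → stalemate.

stalemate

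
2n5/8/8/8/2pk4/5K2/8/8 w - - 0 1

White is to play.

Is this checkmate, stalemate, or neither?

neither

White to move; white king on f3.
In check: no.
Legal moves for White: Kg4, Kf4, Kg3, Kg2, Kf2, Ke2.
White has 6 legal moves and is not in check → neither.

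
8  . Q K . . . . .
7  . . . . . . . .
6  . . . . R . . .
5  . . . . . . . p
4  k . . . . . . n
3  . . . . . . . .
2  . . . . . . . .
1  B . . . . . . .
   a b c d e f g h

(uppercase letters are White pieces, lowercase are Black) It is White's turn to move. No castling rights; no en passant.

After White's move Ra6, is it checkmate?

yes

After Ra6: black king on a4; in check: yes, from the white rook on a6.
King squares — a3: attacked by Ra6; b3: attacked by Qb8; b4: attacked by Qb8; a5: attacked by Ra6; b5: attacked by Qb8.
Black has no legal moves → checkmate.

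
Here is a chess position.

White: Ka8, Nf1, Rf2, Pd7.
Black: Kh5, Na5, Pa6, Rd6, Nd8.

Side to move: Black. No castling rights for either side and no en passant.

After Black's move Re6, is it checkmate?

After Re6: white king on a8; in check: no.
White is not in check, so this cannot be checkmate.

no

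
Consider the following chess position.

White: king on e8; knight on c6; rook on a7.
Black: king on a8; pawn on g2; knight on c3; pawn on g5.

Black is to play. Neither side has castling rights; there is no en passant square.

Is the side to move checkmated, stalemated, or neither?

checkmate

Black to move; black king on a8.
In check: yes, from the white rook on a7.
King squares — a7: attacked by Nc6; b7: attacked by Ra7; b8: attacked by Nc6.
Legal moves for Black: none.
In check with no legal moves → checkmate.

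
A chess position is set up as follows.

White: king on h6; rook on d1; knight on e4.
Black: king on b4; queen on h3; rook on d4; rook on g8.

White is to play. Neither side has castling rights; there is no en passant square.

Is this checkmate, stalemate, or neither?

White to move; white king on h6.
In check: yes, from the black queen on h3.
King squares — g5: attacked by Rg8; h5: attacked by Qh3; g6: attacked by Rg8; g7: attacked by Rg8; h7: attacked by Qh3.
Legal moves for White: none.
In check with no legal moves → checkmate.

checkmate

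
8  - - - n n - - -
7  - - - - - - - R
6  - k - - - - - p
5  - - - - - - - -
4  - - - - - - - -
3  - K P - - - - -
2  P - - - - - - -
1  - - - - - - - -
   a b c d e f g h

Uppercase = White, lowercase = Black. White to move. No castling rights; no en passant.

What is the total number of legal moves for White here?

White to move; king on b3.
In check: no.
Legal moves: Rh8, Rg7, Rf7, Re7, Rd7, Rc7, Rb7+, Ra7, Rxh6+, Kc4, Kb4, Ka4, Ka3, Kc2, Kb2, c4, a3, a4.
Count: 18.

18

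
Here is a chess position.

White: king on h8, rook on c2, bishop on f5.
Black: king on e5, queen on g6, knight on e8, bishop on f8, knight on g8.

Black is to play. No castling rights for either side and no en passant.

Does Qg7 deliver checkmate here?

yes

After Qg7: white king on h8; in check: yes, from the black queen on g7.
King squares — g7: attacked by Ne8; h7: attacked by Qg7; g8: attacked by Qg7.
White has no legal moves → checkmate.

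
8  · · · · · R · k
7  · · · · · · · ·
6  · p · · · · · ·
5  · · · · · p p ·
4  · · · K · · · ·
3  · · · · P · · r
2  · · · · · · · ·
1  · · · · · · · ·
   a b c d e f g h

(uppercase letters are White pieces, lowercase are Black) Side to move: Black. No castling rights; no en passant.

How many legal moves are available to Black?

Black to move; king on h8.
In check: yes, from the white rook on f8.
Legal moves: Kh7, Kg7.
Count: 2.

2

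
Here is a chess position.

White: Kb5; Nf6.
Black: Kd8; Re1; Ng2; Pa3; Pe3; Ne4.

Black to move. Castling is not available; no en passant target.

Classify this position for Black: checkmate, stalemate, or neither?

neither

Black to move; black king on d8.
In check: no.
Legal moves for Black include: Kc8, Ke7, Kc7, Nxf6, Nd6+, Ng5, Nc5, Ng3, Nc3+, Nf2, Nd2, Nh4, Nf4, Re2, Rh1, Rg1, Rf1, Rd1, ... (list truncated; more exist).
Black has legal moves and is not in check → neither.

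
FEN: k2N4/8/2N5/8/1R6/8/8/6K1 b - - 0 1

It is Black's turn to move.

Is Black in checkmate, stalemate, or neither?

stalemate

Black to move; black king on a8.
In check: no.
King squares — a7: attacked by Nc6; b7: attacked by Rb4; b8: attacked by Rb4.
Legal moves for Black: none.
Not in check and no legal moves → stalemate.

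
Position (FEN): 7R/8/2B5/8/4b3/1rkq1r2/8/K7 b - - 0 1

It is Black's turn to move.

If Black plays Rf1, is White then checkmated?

no

After Rf1: white king on a1; in check: yes, from the black rook on f1.
White has 1 legal reply: Ka2.
In check but a legal move exists → not checkmate.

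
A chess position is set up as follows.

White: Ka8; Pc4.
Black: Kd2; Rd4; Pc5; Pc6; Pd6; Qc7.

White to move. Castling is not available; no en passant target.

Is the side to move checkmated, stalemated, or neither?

stalemate

White to move; white king on a8.
In check: no.
King squares — a7: attacked by Qc7; b7: attacked by Qc7; b8: attacked by Qc7.
Legal moves for White: none.
Not in check and no legal moves → stalemate.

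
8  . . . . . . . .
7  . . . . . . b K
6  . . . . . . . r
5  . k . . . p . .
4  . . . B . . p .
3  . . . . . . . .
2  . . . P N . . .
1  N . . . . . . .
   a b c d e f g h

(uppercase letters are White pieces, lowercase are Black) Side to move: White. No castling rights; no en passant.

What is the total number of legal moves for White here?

2

White to move; king on h7.
In check: yes, from the black rook on h6.
Legal moves: Kg8, Kxg7.
Count: 2.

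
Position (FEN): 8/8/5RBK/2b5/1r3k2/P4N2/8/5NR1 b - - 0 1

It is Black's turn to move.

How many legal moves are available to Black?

Black to move; king on f4.
In check: yes, from the white rook on f6.
Legal moves: none.
Count: 0.

0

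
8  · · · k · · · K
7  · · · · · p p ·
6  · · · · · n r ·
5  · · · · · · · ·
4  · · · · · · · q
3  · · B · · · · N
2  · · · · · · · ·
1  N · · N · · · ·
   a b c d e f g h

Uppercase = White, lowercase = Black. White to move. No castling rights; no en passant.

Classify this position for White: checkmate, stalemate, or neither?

White to move; white king on h8.
In check: yes, from the black queen on h4.
King squares — g7: attacked by Rg6; h7: attacked by Qh4; g8: attacked by Nf6.
Legal moves for White: none.
In check with no legal moves → checkmate.

checkmate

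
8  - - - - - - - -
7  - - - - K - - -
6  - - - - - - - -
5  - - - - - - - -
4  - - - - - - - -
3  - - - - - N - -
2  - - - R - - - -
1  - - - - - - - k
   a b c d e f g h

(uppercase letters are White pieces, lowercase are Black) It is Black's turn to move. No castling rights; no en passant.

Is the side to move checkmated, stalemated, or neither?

stalemate

Black to move; black king on h1.
In check: no.
King squares — g1: attacked by Nf3; g2: attacked by Rd2; h2: attacked by Rd2.
Legal moves for Black: none.
Not in check and no legal moves → stalemate.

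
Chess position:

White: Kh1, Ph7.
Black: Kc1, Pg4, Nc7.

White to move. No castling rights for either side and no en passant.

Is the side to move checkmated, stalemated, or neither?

White to move; white king on h1.
In check: no.
Legal moves for White: Kh2, Kg2, Kg1, h8=Q, h8=R, h8=B, h8=N.
White has 7 legal moves and is not in check → neither.

neither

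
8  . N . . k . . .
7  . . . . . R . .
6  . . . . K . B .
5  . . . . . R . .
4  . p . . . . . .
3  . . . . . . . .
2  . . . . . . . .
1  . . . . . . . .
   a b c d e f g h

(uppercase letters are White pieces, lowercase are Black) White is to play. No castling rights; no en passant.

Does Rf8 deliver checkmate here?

yes

After Rf8: black king on e8; in check: yes, from the white bishop on g6 and the white rook on f8.
King squares — d7: attacked by Ke6; e7: attacked by Ke6; f7: attacked by Rf5; d8: attacked by Rf8; f8: attacked by Rf5.
Black has no legal moves → checkmate.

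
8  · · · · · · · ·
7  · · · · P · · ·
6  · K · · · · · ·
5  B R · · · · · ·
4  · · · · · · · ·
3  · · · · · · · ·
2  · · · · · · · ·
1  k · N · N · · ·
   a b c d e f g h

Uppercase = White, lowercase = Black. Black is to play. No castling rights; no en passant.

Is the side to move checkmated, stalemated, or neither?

stalemate

Black to move; black king on a1.
In check: no.
King squares — b1: attacked by Rb5; a2: attacked by Nc1; b2: attacked by Rb5.
Legal moves for Black: none.
Not in check and no legal moves → stalemate.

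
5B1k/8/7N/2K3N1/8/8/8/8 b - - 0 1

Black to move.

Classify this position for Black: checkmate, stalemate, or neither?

stalemate

Black to move; black king on h8.
In check: no.
King squares — g7: attacked by Bf8; h7: attacked by Ng5; g8: attacked by Nh6.
Legal moves for Black: none.
Not in check and no legal moves → stalemate.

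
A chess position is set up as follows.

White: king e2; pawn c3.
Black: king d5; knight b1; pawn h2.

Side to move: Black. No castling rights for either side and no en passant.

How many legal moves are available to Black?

Black to move; king on d5.
In check: no.
Legal moves: Ke6, Kd6, Kc6, Ke5, Kc5, Ke4, Kc4, Nxc3+, Na3, Nd2, h1=Q, h1=R, h1=B, h1=N.
Count: 14.

14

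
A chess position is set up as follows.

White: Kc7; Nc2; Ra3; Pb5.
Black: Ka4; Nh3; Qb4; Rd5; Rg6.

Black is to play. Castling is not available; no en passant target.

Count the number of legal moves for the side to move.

Black to move; king on a4.
In check: yes, from the white rook on a3.
Legal moves: Kxb5, Qxa3.
Count: 2.

2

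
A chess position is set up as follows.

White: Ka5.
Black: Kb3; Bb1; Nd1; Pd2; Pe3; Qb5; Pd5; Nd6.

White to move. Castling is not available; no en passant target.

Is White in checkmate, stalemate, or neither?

checkmate

White to move; white king on a5.
In check: yes, from the black queen on b5.
King squares — a4: attacked by Kb3; b4: attacked by Kb3; b5: attacked by Nd6; a6: attacked by Qb5; b6: attacked by Qb5.
Legal moves for White: none.
In check with no legal moves → checkmate.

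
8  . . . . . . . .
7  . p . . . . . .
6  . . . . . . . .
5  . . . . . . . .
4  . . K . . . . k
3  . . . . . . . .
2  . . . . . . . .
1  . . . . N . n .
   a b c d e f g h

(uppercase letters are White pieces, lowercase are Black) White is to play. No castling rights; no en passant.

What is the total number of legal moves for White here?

White to move; king on c4.
In check: no.
Legal moves: Kd5, Kc5, Kb5, Kd4, Kb4, Kd3, Kc3, Kb3, Nf3+, Nd3, Ng2+, Nc2.
Count: 12.

12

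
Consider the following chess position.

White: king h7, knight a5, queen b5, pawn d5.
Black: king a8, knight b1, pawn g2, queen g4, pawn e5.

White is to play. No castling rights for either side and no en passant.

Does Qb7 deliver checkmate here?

After Qb7: black king on a8; in check: yes, from the white queen on b7.
King squares — a7: attacked by Qb7; b7: attacked by Na5; b8: attacked by Qb7.
Black has no legal moves → checkmate.

yes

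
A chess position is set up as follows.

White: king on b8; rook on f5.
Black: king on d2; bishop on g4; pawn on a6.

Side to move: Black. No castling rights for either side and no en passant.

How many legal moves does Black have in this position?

15

Black to move; king on d2.
In check: no.
Legal moves: Bh5, Bxf5, Bh3, Bf3, Be2, Bd1, Ke3, Kd3, Kc3, Ke2, Kc2, Ke1, Kd1, Kc1, a5.
Count: 15.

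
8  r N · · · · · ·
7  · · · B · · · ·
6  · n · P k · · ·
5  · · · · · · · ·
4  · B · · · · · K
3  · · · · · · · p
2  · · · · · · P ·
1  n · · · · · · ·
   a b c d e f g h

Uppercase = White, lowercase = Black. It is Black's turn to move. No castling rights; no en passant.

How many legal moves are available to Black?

5

Black to move; king on e6.
In check: yes, from the white bishop on d7.
Legal moves: Kf7, Kf6, Ke5, Kd5, Nxd7.
Count: 5.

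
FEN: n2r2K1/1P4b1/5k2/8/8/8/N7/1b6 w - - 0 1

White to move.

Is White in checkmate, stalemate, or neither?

White to move; white king on g8.
In check: yes, from the black rook on d8.
King squares — f7: attacked by Kf6; g7: attacked by Kf6; h7: attacked by Bb1; f8: attacked by Bg7; h8: attacked by Bg7.
Legal moves for White: none.
In check with no legal moves → checkmate.

checkmate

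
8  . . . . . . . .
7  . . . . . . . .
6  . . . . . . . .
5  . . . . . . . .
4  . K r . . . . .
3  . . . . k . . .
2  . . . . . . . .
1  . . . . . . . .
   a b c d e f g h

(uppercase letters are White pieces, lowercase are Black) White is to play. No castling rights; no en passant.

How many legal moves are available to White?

5

White to move; king on b4.
In check: yes, from the black rook on c4.
Legal moves: Kb5, Ka5, Kxc4, Kb3, Ka3.
Count: 5.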